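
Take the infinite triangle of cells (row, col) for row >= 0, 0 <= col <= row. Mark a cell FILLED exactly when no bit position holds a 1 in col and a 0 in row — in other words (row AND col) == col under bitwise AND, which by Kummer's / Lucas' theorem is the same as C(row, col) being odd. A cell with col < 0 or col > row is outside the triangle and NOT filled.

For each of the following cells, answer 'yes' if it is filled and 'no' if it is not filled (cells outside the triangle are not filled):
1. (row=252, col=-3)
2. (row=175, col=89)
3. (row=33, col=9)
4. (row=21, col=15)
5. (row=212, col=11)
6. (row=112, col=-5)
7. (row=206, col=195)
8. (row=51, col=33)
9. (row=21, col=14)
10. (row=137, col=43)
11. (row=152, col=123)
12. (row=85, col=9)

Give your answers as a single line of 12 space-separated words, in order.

Answer: no no no no no no no yes no no no no

Derivation:
(252,-3): col outside [0, 252] -> not filled
(175,89): row=0b10101111, col=0b1011001, row AND col = 0b1001 = 9; 9 != 89 -> empty
(33,9): row=0b100001, col=0b1001, row AND col = 0b1 = 1; 1 != 9 -> empty
(21,15): row=0b10101, col=0b1111, row AND col = 0b101 = 5; 5 != 15 -> empty
(212,11): row=0b11010100, col=0b1011, row AND col = 0b0 = 0; 0 != 11 -> empty
(112,-5): col outside [0, 112] -> not filled
(206,195): row=0b11001110, col=0b11000011, row AND col = 0b11000010 = 194; 194 != 195 -> empty
(51,33): row=0b110011, col=0b100001, row AND col = 0b100001 = 33; 33 == 33 -> filled
(21,14): row=0b10101, col=0b1110, row AND col = 0b100 = 4; 4 != 14 -> empty
(137,43): row=0b10001001, col=0b101011, row AND col = 0b1001 = 9; 9 != 43 -> empty
(152,123): row=0b10011000, col=0b1111011, row AND col = 0b11000 = 24; 24 != 123 -> empty
(85,9): row=0b1010101, col=0b1001, row AND col = 0b1 = 1; 1 != 9 -> empty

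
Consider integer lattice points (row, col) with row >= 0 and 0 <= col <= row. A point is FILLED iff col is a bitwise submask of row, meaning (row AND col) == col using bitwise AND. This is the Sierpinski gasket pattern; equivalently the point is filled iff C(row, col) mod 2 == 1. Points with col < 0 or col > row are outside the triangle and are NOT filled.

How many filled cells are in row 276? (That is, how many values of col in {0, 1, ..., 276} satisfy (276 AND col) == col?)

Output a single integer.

276 in binary = 100010100
popcount(276) = number of 1-bits in 100010100 = 3
A col c satisfies (276 AND c) == c iff every set bit of c is also set in 276; each of the 3 set bits of 276 can independently be on or off in c.
count = 2^3 = 8

Answer: 8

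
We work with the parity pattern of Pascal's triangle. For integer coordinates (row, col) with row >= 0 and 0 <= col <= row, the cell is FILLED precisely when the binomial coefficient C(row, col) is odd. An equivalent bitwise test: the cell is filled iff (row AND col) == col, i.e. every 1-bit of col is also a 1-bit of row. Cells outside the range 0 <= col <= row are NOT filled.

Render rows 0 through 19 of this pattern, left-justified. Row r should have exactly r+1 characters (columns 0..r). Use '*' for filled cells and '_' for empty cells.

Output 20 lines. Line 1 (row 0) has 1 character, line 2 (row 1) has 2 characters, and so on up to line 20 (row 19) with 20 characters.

Answer: *
**
*_*
****
*___*
**__**
*_*_*_*
********
*_______*
**______**
*_*_____*_*
****____****
*___*___*___*
**__**__**__**
*_*_*_*_*_*_*_*
****************
*_______________*
**______________**
*_*_____________*_*
****____________****

Derivation:
r0=0: *
r1=1: **
r2=10: *_*
r3=11: ****
r4=100: *___*
r5=101: **__**
r6=110: *_*_*_*
r7=111: ********
r8=1000: *_______*
r9=1001: **______**
r10=1010: *_*_____*_*
r11=1011: ****____****
r12=1100: *___*___*___*
r13=1101: **__**__**__**
r14=1110: *_*_*_*_*_*_*_*
r15=1111: ****************
r16=10000: *_______________*
r17=10001: **______________**
r18=10010: *_*_____________*_*
r19=10011: ****____________****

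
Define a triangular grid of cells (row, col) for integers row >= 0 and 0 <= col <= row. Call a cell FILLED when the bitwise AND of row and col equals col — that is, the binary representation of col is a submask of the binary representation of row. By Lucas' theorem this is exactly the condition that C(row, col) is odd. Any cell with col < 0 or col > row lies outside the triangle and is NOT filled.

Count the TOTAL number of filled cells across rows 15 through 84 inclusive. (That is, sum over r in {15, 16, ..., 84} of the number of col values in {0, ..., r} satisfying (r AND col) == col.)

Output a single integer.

r15=1111 pc4: +16 =16
r16=10000 pc1: +2 =18
r17=10001 pc2: +4 =22
r18=10010 pc2: +4 =26
r19=10011 pc3: +8 =34
r20=10100 pc2: +4 =38
r21=10101 pc3: +8 =46
r22=10110 pc3: +8 =54
r23=10111 pc4: +16 =70
r24=11000 pc2: +4 =74
r25=11001 pc3: +8 =82
r26=11010 pc3: +8 =90
r27=11011 pc4: +16 =106
r28=11100 pc3: +8 =114
r29=11101 pc4: +16 =130
r30=11110 pc4: +16 =146
r31=11111 pc5: +32 =178
r32=100000 pc1: +2 =180
r33=100001 pc2: +4 =184
r34=100010 pc2: +4 =188
r35=100011 pc3: +8 =196
r36=100100 pc2: +4 =200
r37=100101 pc3: +8 =208
r38=100110 pc3: +8 =216
r39=100111 pc4: +16 =232
r40=101000 pc2: +4 =236
r41=101001 pc3: +8 =244
r42=101010 pc3: +8 =252
r43=101011 pc4: +16 =268
r44=101100 pc3: +8 =276
r45=101101 pc4: +16 =292
r46=101110 pc4: +16 =308
r47=101111 pc5: +32 =340
r48=110000 pc2: +4 =344
r49=110001 pc3: +8 =352
r50=110010 pc3: +8 =360
r51=110011 pc4: +16 =376
r52=110100 pc3: +8 =384
r53=110101 pc4: +16 =400
r54=110110 pc4: +16 =416
r55=110111 pc5: +32 =448
r56=111000 pc3: +8 =456
r57=111001 pc4: +16 =472
r58=111010 pc4: +16 =488
r59=111011 pc5: +32 =520
r60=111100 pc4: +16 =536
r61=111101 pc5: +32 =568
r62=111110 pc5: +32 =600
r63=111111 pc6: +64 =664
r64=1000000 pc1: +2 =666
r65=1000001 pc2: +4 =670
r66=1000010 pc2: +4 =674
r67=1000011 pc3: +8 =682
r68=1000100 pc2: +4 =686
r69=1000101 pc3: +8 =694
r70=1000110 pc3: +8 =702
r71=1000111 pc4: +16 =718
r72=1001000 pc2: +4 =722
r73=1001001 pc3: +8 =730
r74=1001010 pc3: +8 =738
r75=1001011 pc4: +16 =754
r76=1001100 pc3: +8 =762
r77=1001101 pc4: +16 =778
r78=1001110 pc4: +16 =794
r79=1001111 pc5: +32 =826
r80=1010000 pc2: +4 =830
r81=1010001 pc3: +8 =838
r82=1010010 pc3: +8 =846
r83=1010011 pc4: +16 =862
r84=1010100 pc3: +8 =870

Answer: 870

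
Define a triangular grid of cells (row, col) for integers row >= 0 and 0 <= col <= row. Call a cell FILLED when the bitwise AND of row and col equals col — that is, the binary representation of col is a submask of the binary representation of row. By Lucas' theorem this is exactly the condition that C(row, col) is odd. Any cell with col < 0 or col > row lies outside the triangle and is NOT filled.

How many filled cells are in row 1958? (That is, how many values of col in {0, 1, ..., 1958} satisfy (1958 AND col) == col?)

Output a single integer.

1958 in binary = 11110100110
popcount(1958) = number of 1-bits in 11110100110 = 7
A col c satisfies (1958 AND c) == c iff every set bit of c is also set in 1958; each of the 7 set bits of 1958 can independently be on or off in c.
count = 2^7 = 128

Answer: 128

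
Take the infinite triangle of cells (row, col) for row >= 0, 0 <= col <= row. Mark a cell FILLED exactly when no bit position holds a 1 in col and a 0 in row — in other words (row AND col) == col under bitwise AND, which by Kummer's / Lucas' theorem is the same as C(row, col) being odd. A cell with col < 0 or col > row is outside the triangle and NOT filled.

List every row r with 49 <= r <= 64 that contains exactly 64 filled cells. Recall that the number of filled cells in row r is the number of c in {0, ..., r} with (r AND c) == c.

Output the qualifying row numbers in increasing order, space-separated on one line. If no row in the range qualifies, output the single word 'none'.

Row r has 2^popcount(r) filled cells, so we need popcount(r) = log2(64) = 6.
Scan r = 49..64 and keep those with exactly 6 one-bits:
r=49=110001 popcount=3 -> skip
r=50=110010 popcount=3 -> skip
r=51=110011 popcount=4 -> skip
r=52=110100 popcount=3 -> skip
r=53=110101 popcount=4 -> skip
r=54=110110 popcount=4 -> skip
r=55=110111 popcount=5 -> skip
r=56=111000 popcount=3 -> skip
r=57=111001 popcount=4 -> skip
r=58=111010 popcount=4 -> skip
r=59=111011 popcount=5 -> skip
r=60=111100 popcount=4 -> skip
r=61=111101 popcount=5 -> skip
r=62=111110 popcount=5 -> skip
r=63=111111 popcount=6 -> KEEP
r=64=1000000 popcount=1 -> skip
Kept rows: 63

Answer: 63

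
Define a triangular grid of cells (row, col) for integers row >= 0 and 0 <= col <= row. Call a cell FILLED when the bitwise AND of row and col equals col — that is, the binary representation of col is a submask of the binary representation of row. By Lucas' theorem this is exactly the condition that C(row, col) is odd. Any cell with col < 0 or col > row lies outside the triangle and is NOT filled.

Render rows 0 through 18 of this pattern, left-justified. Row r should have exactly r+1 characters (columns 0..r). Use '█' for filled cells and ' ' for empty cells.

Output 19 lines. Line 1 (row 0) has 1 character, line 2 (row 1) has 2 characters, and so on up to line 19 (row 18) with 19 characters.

r0=0: █
r1=1: ██
r2=10: █ █
r3=11: ████
r4=100: █   █
r5=101: ██  ██
r6=110: █ █ █ █
r7=111: ████████
r8=1000: █       █
r9=1001: ██      ██
r10=1010: █ █     █ █
r11=1011: ████    ████
r12=1100: █   █   █   █
r13=1101: ██  ██  ██  ██
r14=1110: █ █ █ █ █ █ █ █
r15=1111: ████████████████
r16=10000: █               █
r17=10001: ██              ██
r18=10010: █ █             █ █

Answer: █
██
█ █
████
█   █
██  ██
█ █ █ █
████████
█       █
██      ██
█ █     █ █
████    ████
█   █   █   █
██  ██  ██  ██
█ █ █ █ █ █ █ █
████████████████
█               █
██              ██
█ █             █ █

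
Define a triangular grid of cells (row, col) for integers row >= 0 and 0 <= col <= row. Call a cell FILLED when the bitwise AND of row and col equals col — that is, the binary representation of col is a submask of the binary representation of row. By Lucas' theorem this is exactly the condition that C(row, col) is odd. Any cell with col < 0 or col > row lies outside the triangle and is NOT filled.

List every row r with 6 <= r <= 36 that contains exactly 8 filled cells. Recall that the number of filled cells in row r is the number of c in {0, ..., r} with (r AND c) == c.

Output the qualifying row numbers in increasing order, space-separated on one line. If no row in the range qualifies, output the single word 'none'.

Answer: 7 11 13 14 19 21 22 25 26 28 35

Derivation:
Row r has 2^popcount(r) filled cells, so we need popcount(r) = log2(8) = 3.
Scan r = 6..36 and keep those with exactly 3 one-bits:
r=6=110 popcount=2 -> skip
r=7=111 popcount=3 -> KEEP
r=8=1000 popcount=1 -> skip
r=9=1001 popcount=2 -> skip
r=10=1010 popcount=2 -> skip
r=11=1011 popcount=3 -> KEEP
r=12=1100 popcount=2 -> skip
r=13=1101 popcount=3 -> KEEP
r=14=1110 popcount=3 -> KEEP
r=15=1111 popcount=4 -> skip
r=16=10000 popcount=1 -> skip
r=17=10001 popcount=2 -> skip
r=18=10010 popcount=2 -> skip
r=19=10011 popcount=3 -> KEEP
r=20=10100 popcount=2 -> skip
r=21=10101 popcount=3 -> KEEP
r=22=10110 popcount=3 -> KEEP
r=23=10111 popcount=4 -> skip
r=24=11000 popcount=2 -> skip
r=25=11001 popcount=3 -> KEEP
r=26=11010 popcount=3 -> KEEP
r=27=11011 popcount=4 -> skip
r=28=11100 popcount=3 -> KEEP
r=29=11101 popcount=4 -> skip
r=30=11110 popcount=4 -> skip
r=31=11111 popcount=5 -> skip
r=32=100000 popcount=1 -> skip
r=33=100001 popcount=2 -> skip
r=34=100010 popcount=2 -> skip
r=35=100011 popcount=3 -> KEEP
r=36=100100 popcount=2 -> skip
Kept rows: 7 11 13 14 19 21 22 25 26 28 35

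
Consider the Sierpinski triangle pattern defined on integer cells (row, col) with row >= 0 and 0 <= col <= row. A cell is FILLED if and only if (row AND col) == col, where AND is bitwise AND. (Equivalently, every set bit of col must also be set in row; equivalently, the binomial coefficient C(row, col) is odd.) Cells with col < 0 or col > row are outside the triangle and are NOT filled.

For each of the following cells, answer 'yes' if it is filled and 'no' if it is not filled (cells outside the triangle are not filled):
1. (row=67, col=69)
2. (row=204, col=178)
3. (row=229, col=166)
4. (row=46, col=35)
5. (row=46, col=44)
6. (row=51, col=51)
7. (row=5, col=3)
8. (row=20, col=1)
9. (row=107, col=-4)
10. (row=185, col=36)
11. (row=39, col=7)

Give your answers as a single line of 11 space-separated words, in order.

Answer: no no no no yes yes no no no no yes

Derivation:
(67,69): col outside [0, 67] -> not filled
(204,178): row=0b11001100, col=0b10110010, row AND col = 0b10000000 = 128; 128 != 178 -> empty
(229,166): row=0b11100101, col=0b10100110, row AND col = 0b10100100 = 164; 164 != 166 -> empty
(46,35): row=0b101110, col=0b100011, row AND col = 0b100010 = 34; 34 != 35 -> empty
(46,44): row=0b101110, col=0b101100, row AND col = 0b101100 = 44; 44 == 44 -> filled
(51,51): row=0b110011, col=0b110011, row AND col = 0b110011 = 51; 51 == 51 -> filled
(5,3): row=0b101, col=0b11, row AND col = 0b1 = 1; 1 != 3 -> empty
(20,1): row=0b10100, col=0b1, row AND col = 0b0 = 0; 0 != 1 -> empty
(107,-4): col outside [0, 107] -> not filled
(185,36): row=0b10111001, col=0b100100, row AND col = 0b100000 = 32; 32 != 36 -> empty
(39,7): row=0b100111, col=0b111, row AND col = 0b111 = 7; 7 == 7 -> filled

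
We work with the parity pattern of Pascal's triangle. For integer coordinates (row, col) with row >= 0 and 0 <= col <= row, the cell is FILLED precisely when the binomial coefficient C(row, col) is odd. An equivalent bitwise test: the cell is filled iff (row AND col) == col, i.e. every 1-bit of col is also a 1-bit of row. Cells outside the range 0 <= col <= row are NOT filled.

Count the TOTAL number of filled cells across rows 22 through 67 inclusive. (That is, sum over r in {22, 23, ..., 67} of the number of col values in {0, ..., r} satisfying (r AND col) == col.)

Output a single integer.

Answer: 636

Derivation:
r22=10110 pc3: +8 =8
r23=10111 pc4: +16 =24
r24=11000 pc2: +4 =28
r25=11001 pc3: +8 =36
r26=11010 pc3: +8 =44
r27=11011 pc4: +16 =60
r28=11100 pc3: +8 =68
r29=11101 pc4: +16 =84
r30=11110 pc4: +16 =100
r31=11111 pc5: +32 =132
r32=100000 pc1: +2 =134
r33=100001 pc2: +4 =138
r34=100010 pc2: +4 =142
r35=100011 pc3: +8 =150
r36=100100 pc2: +4 =154
r37=100101 pc3: +8 =162
r38=100110 pc3: +8 =170
r39=100111 pc4: +16 =186
r40=101000 pc2: +4 =190
r41=101001 pc3: +8 =198
r42=101010 pc3: +8 =206
r43=101011 pc4: +16 =222
r44=101100 pc3: +8 =230
r45=101101 pc4: +16 =246
r46=101110 pc4: +16 =262
r47=101111 pc5: +32 =294
r48=110000 pc2: +4 =298
r49=110001 pc3: +8 =306
r50=110010 pc3: +8 =314
r51=110011 pc4: +16 =330
r52=110100 pc3: +8 =338
r53=110101 pc4: +16 =354
r54=110110 pc4: +16 =370
r55=110111 pc5: +32 =402
r56=111000 pc3: +8 =410
r57=111001 pc4: +16 =426
r58=111010 pc4: +16 =442
r59=111011 pc5: +32 =474
r60=111100 pc4: +16 =490
r61=111101 pc5: +32 =522
r62=111110 pc5: +32 =554
r63=111111 pc6: +64 =618
r64=1000000 pc1: +2 =620
r65=1000001 pc2: +4 =624
r66=1000010 pc2: +4 =628
r67=1000011 pc3: +8 =636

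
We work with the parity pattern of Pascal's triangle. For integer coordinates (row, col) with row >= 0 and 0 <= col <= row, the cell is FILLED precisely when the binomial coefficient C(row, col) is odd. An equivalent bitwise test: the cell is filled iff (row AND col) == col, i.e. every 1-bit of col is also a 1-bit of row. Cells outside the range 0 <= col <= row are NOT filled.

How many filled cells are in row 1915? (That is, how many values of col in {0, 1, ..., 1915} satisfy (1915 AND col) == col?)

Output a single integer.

1915 in binary = 11101111011
popcount(1915) = number of 1-bits in 11101111011 = 9
A col c satisfies (1915 AND c) == c iff every set bit of c is also set in 1915; each of the 9 set bits of 1915 can independently be on or off in c.
count = 2^9 = 512

Answer: 512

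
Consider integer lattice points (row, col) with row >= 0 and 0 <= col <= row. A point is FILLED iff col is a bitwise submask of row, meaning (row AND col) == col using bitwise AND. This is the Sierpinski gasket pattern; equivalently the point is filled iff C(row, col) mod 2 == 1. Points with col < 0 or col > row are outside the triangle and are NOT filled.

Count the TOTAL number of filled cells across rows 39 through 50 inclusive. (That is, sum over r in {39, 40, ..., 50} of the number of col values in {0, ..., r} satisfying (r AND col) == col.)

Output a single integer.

Answer: 144

Derivation:
r39=100111 pc4: +16 =16
r40=101000 pc2: +4 =20
r41=101001 pc3: +8 =28
r42=101010 pc3: +8 =36
r43=101011 pc4: +16 =52
r44=101100 pc3: +8 =60
r45=101101 pc4: +16 =76
r46=101110 pc4: +16 =92
r47=101111 pc5: +32 =124
r48=110000 pc2: +4 =128
r49=110001 pc3: +8 =136
r50=110010 pc3: +8 =144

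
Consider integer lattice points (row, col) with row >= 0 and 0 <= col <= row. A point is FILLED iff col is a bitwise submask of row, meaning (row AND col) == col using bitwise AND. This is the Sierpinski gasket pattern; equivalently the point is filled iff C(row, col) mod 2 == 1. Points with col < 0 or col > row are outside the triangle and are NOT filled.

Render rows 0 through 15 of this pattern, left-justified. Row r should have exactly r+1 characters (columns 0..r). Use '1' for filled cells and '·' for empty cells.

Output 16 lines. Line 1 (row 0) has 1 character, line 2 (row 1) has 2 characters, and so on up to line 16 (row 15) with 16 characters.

Answer: 1
11
1·1
1111
1···1
11··11
1·1·1·1
11111111
1·······1
11······11
1·1·····1·1
1111····1111
1···1···1···1
11··11··11··11
1·1·1·1·1·1·1·1
1111111111111111

Derivation:
r0=0: 1
r1=1: 11
r2=10: 1·1
r3=11: 1111
r4=100: 1···1
r5=101: 11··11
r6=110: 1·1·1·1
r7=111: 11111111
r8=1000: 1·······1
r9=1001: 11······11
r10=1010: 1·1·····1·1
r11=1011: 1111····1111
r12=1100: 1···1···1···1
r13=1101: 11··11··11··11
r14=1110: 1·1·1·1·1·1·1·1
r15=1111: 1111111111111111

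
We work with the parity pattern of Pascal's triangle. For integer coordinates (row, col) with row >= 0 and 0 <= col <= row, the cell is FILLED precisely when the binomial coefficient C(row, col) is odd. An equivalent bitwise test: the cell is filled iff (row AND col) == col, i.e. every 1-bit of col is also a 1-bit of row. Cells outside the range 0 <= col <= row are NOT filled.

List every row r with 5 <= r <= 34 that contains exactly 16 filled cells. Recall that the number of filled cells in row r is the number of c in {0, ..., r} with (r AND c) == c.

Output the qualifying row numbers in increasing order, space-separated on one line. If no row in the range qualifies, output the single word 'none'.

Row r has 2^popcount(r) filled cells, so we need popcount(r) = log2(16) = 4.
Scan r = 5..34 and keep those with exactly 4 one-bits:
r=5=101 popcount=2 -> skip
r=6=110 popcount=2 -> skip
r=7=111 popcount=3 -> skip
r=8=1000 popcount=1 -> skip
r=9=1001 popcount=2 -> skip
r=10=1010 popcount=2 -> skip
r=11=1011 popcount=3 -> skip
r=12=1100 popcount=2 -> skip
r=13=1101 popcount=3 -> skip
r=14=1110 popcount=3 -> skip
r=15=1111 popcount=4 -> KEEP
r=16=10000 popcount=1 -> skip
r=17=10001 popcount=2 -> skip
r=18=10010 popcount=2 -> skip
r=19=10011 popcount=3 -> skip
r=20=10100 popcount=2 -> skip
r=21=10101 popcount=3 -> skip
r=22=10110 popcount=3 -> skip
r=23=10111 popcount=4 -> KEEP
r=24=11000 popcount=2 -> skip
r=25=11001 popcount=3 -> skip
r=26=11010 popcount=3 -> skip
r=27=11011 popcount=4 -> KEEP
r=28=11100 popcount=3 -> skip
r=29=11101 popcount=4 -> KEEP
r=30=11110 popcount=4 -> KEEP
r=31=11111 popcount=5 -> skip
r=32=100000 popcount=1 -> skip
r=33=100001 popcount=2 -> skip
r=34=100010 popcount=2 -> skip
Kept rows: 15 23 27 29 30

Answer: 15 23 27 29 30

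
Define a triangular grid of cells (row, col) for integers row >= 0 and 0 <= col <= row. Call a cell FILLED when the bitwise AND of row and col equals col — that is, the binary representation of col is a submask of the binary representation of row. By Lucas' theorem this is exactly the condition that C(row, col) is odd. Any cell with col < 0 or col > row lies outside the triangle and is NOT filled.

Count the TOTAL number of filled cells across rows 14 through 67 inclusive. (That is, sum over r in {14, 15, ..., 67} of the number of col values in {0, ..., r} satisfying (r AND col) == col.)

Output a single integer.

r14=1110 pc3: +8 =8
r15=1111 pc4: +16 =24
r16=10000 pc1: +2 =26
r17=10001 pc2: +4 =30
r18=10010 pc2: +4 =34
r19=10011 pc3: +8 =42
r20=10100 pc2: +4 =46
r21=10101 pc3: +8 =54
r22=10110 pc3: +8 =62
r23=10111 pc4: +16 =78
r24=11000 pc2: +4 =82
r25=11001 pc3: +8 =90
r26=11010 pc3: +8 =98
r27=11011 pc4: +16 =114
r28=11100 pc3: +8 =122
r29=11101 pc4: +16 =138
r30=11110 pc4: +16 =154
r31=11111 pc5: +32 =186
r32=100000 pc1: +2 =188
r33=100001 pc2: +4 =192
r34=100010 pc2: +4 =196
r35=100011 pc3: +8 =204
r36=100100 pc2: +4 =208
r37=100101 pc3: +8 =216
r38=100110 pc3: +8 =224
r39=100111 pc4: +16 =240
r40=101000 pc2: +4 =244
r41=101001 pc3: +8 =252
r42=101010 pc3: +8 =260
r43=101011 pc4: +16 =276
r44=101100 pc3: +8 =284
r45=101101 pc4: +16 =300
r46=101110 pc4: +16 =316
r47=101111 pc5: +32 =348
r48=110000 pc2: +4 =352
r49=110001 pc3: +8 =360
r50=110010 pc3: +8 =368
r51=110011 pc4: +16 =384
r52=110100 pc3: +8 =392
r53=110101 pc4: +16 =408
r54=110110 pc4: +16 =424
r55=110111 pc5: +32 =456
r56=111000 pc3: +8 =464
r57=111001 pc4: +16 =480
r58=111010 pc4: +16 =496
r59=111011 pc5: +32 =528
r60=111100 pc4: +16 =544
r61=111101 pc5: +32 =576
r62=111110 pc5: +32 =608
r63=111111 pc6: +64 =672
r64=1000000 pc1: +2 =674
r65=1000001 pc2: +4 =678
r66=1000010 pc2: +4 =682
r67=1000011 pc3: +8 =690

Answer: 690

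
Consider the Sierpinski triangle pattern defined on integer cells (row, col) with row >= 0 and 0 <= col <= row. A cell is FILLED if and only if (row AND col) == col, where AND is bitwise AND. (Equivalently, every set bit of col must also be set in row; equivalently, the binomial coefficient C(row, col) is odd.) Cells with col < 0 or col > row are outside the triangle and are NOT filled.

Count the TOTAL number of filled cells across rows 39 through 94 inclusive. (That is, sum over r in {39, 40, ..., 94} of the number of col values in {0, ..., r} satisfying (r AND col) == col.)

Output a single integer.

Answer: 870

Derivation:
r39=100111 pc4: +16 =16
r40=101000 pc2: +4 =20
r41=101001 pc3: +8 =28
r42=101010 pc3: +8 =36
r43=101011 pc4: +16 =52
r44=101100 pc3: +8 =60
r45=101101 pc4: +16 =76
r46=101110 pc4: +16 =92
r47=101111 pc5: +32 =124
r48=110000 pc2: +4 =128
r49=110001 pc3: +8 =136
r50=110010 pc3: +8 =144
r51=110011 pc4: +16 =160
r52=110100 pc3: +8 =168
r53=110101 pc4: +16 =184
r54=110110 pc4: +16 =200
r55=110111 pc5: +32 =232
r56=111000 pc3: +8 =240
r57=111001 pc4: +16 =256
r58=111010 pc4: +16 =272
r59=111011 pc5: +32 =304
r60=111100 pc4: +16 =320
r61=111101 pc5: +32 =352
r62=111110 pc5: +32 =384
r63=111111 pc6: +64 =448
r64=1000000 pc1: +2 =450
r65=1000001 pc2: +4 =454
r66=1000010 pc2: +4 =458
r67=1000011 pc3: +8 =466
r68=1000100 pc2: +4 =470
r69=1000101 pc3: +8 =478
r70=1000110 pc3: +8 =486
r71=1000111 pc4: +16 =502
r72=1001000 pc2: +4 =506
r73=1001001 pc3: +8 =514
r74=1001010 pc3: +8 =522
r75=1001011 pc4: +16 =538
r76=1001100 pc3: +8 =546
r77=1001101 pc4: +16 =562
r78=1001110 pc4: +16 =578
r79=1001111 pc5: +32 =610
r80=1010000 pc2: +4 =614
r81=1010001 pc3: +8 =622
r82=1010010 pc3: +8 =630
r83=1010011 pc4: +16 =646
r84=1010100 pc3: +8 =654
r85=1010101 pc4: +16 =670
r86=1010110 pc4: +16 =686
r87=1010111 pc5: +32 =718
r88=1011000 pc3: +8 =726
r89=1011001 pc4: +16 =742
r90=1011010 pc4: +16 =758
r91=1011011 pc5: +32 =790
r92=1011100 pc4: +16 =806
r93=1011101 pc5: +32 =838
r94=1011110 pc5: +32 =870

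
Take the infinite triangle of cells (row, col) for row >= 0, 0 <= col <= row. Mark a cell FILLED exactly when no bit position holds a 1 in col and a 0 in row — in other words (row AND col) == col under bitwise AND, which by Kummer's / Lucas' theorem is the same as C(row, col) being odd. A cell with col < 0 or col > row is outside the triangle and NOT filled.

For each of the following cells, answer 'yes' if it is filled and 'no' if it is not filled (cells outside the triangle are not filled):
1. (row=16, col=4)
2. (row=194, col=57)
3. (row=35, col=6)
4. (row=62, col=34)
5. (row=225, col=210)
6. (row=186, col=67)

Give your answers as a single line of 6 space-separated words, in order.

(16,4): row=0b10000, col=0b100, row AND col = 0b0 = 0; 0 != 4 -> empty
(194,57): row=0b11000010, col=0b111001, row AND col = 0b0 = 0; 0 != 57 -> empty
(35,6): row=0b100011, col=0b110, row AND col = 0b10 = 2; 2 != 6 -> empty
(62,34): row=0b111110, col=0b100010, row AND col = 0b100010 = 34; 34 == 34 -> filled
(225,210): row=0b11100001, col=0b11010010, row AND col = 0b11000000 = 192; 192 != 210 -> empty
(186,67): row=0b10111010, col=0b1000011, row AND col = 0b10 = 2; 2 != 67 -> empty

Answer: no no no yes no no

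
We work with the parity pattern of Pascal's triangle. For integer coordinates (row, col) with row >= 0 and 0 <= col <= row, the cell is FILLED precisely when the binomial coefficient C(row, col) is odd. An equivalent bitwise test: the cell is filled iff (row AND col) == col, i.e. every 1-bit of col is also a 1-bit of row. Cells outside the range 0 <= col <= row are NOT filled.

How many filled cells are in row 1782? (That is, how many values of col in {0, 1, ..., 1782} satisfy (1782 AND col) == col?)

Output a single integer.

Answer: 256

Derivation:
1782 in binary = 11011110110
popcount(1782) = number of 1-bits in 11011110110 = 8
A col c satisfies (1782 AND c) == c iff every set bit of c is also set in 1782; each of the 8 set bits of 1782 can independently be on or off in c.
count = 2^8 = 256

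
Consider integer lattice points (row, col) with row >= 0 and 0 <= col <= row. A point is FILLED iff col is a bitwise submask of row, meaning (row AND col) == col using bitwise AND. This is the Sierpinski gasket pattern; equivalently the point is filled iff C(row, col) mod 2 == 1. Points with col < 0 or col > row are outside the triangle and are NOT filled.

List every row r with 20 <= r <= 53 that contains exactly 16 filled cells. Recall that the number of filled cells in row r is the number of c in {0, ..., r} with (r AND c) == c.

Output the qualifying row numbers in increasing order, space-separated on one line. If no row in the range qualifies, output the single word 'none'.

Row r has 2^popcount(r) filled cells, so we need popcount(r) = log2(16) = 4.
Scan r = 20..53 and keep those with exactly 4 one-bits:
r=20=10100 popcount=2 -> skip
r=21=10101 popcount=3 -> skip
r=22=10110 popcount=3 -> skip
r=23=10111 popcount=4 -> KEEP
r=24=11000 popcount=2 -> skip
r=25=11001 popcount=3 -> skip
r=26=11010 popcount=3 -> skip
r=27=11011 popcount=4 -> KEEP
r=28=11100 popcount=3 -> skip
r=29=11101 popcount=4 -> KEEP
r=30=11110 popcount=4 -> KEEP
r=31=11111 popcount=5 -> skip
r=32=100000 popcount=1 -> skip
r=33=100001 popcount=2 -> skip
r=34=100010 popcount=2 -> skip
r=35=100011 popcount=3 -> skip
r=36=100100 popcount=2 -> skip
r=37=100101 popcount=3 -> skip
r=38=100110 popcount=3 -> skip
r=39=100111 popcount=4 -> KEEP
r=40=101000 popcount=2 -> skip
r=41=101001 popcount=3 -> skip
r=42=101010 popcount=3 -> skip
r=43=101011 popcount=4 -> KEEP
r=44=101100 popcount=3 -> skip
r=45=101101 popcount=4 -> KEEP
r=46=101110 popcount=4 -> KEEP
r=47=101111 popcount=5 -> skip
r=48=110000 popcount=2 -> skip
r=49=110001 popcount=3 -> skip
r=50=110010 popcount=3 -> skip
r=51=110011 popcount=4 -> KEEP
r=52=110100 popcount=3 -> skip
r=53=110101 popcount=4 -> KEEP
Kept rows: 23 27 29 30 39 43 45 46 51 53

Answer: 23 27 29 30 39 43 45 46 51 53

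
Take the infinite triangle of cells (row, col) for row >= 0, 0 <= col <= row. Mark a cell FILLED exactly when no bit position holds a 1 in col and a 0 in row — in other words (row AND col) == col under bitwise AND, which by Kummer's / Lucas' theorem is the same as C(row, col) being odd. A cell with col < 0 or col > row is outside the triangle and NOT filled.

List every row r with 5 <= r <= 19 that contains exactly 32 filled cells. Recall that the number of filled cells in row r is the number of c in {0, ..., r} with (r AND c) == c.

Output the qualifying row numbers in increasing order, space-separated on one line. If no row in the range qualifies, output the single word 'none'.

Answer: none

Derivation:
Row r has 2^popcount(r) filled cells, so we need popcount(r) = log2(32) = 5.
Scan r = 5..19 and keep those with exactly 5 one-bits:
r=5=101 popcount=2 -> skip
r=6=110 popcount=2 -> skip
r=7=111 popcount=3 -> skip
r=8=1000 popcount=1 -> skip
r=9=1001 popcount=2 -> skip
r=10=1010 popcount=2 -> skip
r=11=1011 popcount=3 -> skip
r=12=1100 popcount=2 -> skip
r=13=1101 popcount=3 -> skip
r=14=1110 popcount=3 -> skip
r=15=1111 popcount=4 -> skip
r=16=10000 popcount=1 -> skip
r=17=10001 popcount=2 -> skip
r=18=10010 popcount=2 -> skip
r=19=10011 popcount=3 -> skip
Kept rows: none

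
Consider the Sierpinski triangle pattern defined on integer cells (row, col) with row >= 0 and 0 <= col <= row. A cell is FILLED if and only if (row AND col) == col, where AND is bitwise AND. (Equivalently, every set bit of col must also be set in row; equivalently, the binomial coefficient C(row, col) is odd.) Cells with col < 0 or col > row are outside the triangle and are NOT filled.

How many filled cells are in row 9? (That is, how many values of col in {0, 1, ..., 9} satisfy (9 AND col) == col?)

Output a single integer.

Answer: 4

Derivation:
9 in binary = 1001
popcount(9) = number of 1-bits in 1001 = 2
A col c satisfies (9 AND c) == c iff every set bit of c is also set in 9; each of the 2 set bits of 9 can independently be on or off in c.
count = 2^2 = 4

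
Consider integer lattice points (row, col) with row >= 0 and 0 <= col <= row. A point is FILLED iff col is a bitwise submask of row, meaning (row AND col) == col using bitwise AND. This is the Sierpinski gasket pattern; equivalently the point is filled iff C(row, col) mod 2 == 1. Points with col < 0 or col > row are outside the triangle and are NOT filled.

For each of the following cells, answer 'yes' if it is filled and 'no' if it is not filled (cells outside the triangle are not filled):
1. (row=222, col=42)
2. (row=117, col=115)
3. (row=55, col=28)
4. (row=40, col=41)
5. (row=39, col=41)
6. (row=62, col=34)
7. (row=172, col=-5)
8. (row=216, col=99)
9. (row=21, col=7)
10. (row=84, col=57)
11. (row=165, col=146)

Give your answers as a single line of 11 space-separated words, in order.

(222,42): row=0b11011110, col=0b101010, row AND col = 0b1010 = 10; 10 != 42 -> empty
(117,115): row=0b1110101, col=0b1110011, row AND col = 0b1110001 = 113; 113 != 115 -> empty
(55,28): row=0b110111, col=0b11100, row AND col = 0b10100 = 20; 20 != 28 -> empty
(40,41): col outside [0, 40] -> not filled
(39,41): col outside [0, 39] -> not filled
(62,34): row=0b111110, col=0b100010, row AND col = 0b100010 = 34; 34 == 34 -> filled
(172,-5): col outside [0, 172] -> not filled
(216,99): row=0b11011000, col=0b1100011, row AND col = 0b1000000 = 64; 64 != 99 -> empty
(21,7): row=0b10101, col=0b111, row AND col = 0b101 = 5; 5 != 7 -> empty
(84,57): row=0b1010100, col=0b111001, row AND col = 0b10000 = 16; 16 != 57 -> empty
(165,146): row=0b10100101, col=0b10010010, row AND col = 0b10000000 = 128; 128 != 146 -> empty

Answer: no no no no no yes no no no no no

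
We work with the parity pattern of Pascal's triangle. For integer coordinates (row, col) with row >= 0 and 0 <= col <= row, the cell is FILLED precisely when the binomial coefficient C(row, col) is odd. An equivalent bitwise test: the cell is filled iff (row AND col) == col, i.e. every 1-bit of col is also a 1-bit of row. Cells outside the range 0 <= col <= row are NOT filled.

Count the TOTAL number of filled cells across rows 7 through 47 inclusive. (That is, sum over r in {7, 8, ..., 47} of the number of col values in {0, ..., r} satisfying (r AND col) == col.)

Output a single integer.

r7=111 pc3: +8 =8
r8=1000 pc1: +2 =10
r9=1001 pc2: +4 =14
r10=1010 pc2: +4 =18
r11=1011 pc3: +8 =26
r12=1100 pc2: +4 =30
r13=1101 pc3: +8 =38
r14=1110 pc3: +8 =46
r15=1111 pc4: +16 =62
r16=10000 pc1: +2 =64
r17=10001 pc2: +4 =68
r18=10010 pc2: +4 =72
r19=10011 pc3: +8 =80
r20=10100 pc2: +4 =84
r21=10101 pc3: +8 =92
r22=10110 pc3: +8 =100
r23=10111 pc4: +16 =116
r24=11000 pc2: +4 =120
r25=11001 pc3: +8 =128
r26=11010 pc3: +8 =136
r27=11011 pc4: +16 =152
r28=11100 pc3: +8 =160
r29=11101 pc4: +16 =176
r30=11110 pc4: +16 =192
r31=11111 pc5: +32 =224
r32=100000 pc1: +2 =226
r33=100001 pc2: +4 =230
r34=100010 pc2: +4 =234
r35=100011 pc3: +8 =242
r36=100100 pc2: +4 =246
r37=100101 pc3: +8 =254
r38=100110 pc3: +8 =262
r39=100111 pc4: +16 =278
r40=101000 pc2: +4 =282
r41=101001 pc3: +8 =290
r42=101010 pc3: +8 =298
r43=101011 pc4: +16 =314
r44=101100 pc3: +8 =322
r45=101101 pc4: +16 =338
r46=101110 pc4: +16 =354
r47=101111 pc5: +32 =386

Answer: 386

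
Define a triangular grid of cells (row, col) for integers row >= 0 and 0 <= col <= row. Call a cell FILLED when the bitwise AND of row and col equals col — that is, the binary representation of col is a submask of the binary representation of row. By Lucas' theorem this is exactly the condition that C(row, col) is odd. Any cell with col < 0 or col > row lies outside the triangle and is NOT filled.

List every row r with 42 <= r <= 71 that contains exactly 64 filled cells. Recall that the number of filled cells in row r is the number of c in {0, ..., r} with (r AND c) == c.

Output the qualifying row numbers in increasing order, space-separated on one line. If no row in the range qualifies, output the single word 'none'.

Row r has 2^popcount(r) filled cells, so we need popcount(r) = log2(64) = 6.
Scan r = 42..71 and keep those with exactly 6 one-bits:
r=42=101010 popcount=3 -> skip
r=43=101011 popcount=4 -> skip
r=44=101100 popcount=3 -> skip
r=45=101101 popcount=4 -> skip
r=46=101110 popcount=4 -> skip
r=47=101111 popcount=5 -> skip
r=48=110000 popcount=2 -> skip
r=49=110001 popcount=3 -> skip
r=50=110010 popcount=3 -> skip
r=51=110011 popcount=4 -> skip
r=52=110100 popcount=3 -> skip
r=53=110101 popcount=4 -> skip
r=54=110110 popcount=4 -> skip
r=55=110111 popcount=5 -> skip
r=56=111000 popcount=3 -> skip
r=57=111001 popcount=4 -> skip
r=58=111010 popcount=4 -> skip
r=59=111011 popcount=5 -> skip
r=60=111100 popcount=4 -> skip
r=61=111101 popcount=5 -> skip
r=62=111110 popcount=5 -> skip
r=63=111111 popcount=6 -> KEEP
r=64=1000000 popcount=1 -> skip
r=65=1000001 popcount=2 -> skip
r=66=1000010 popcount=2 -> skip
r=67=1000011 popcount=3 -> skip
r=68=1000100 popcount=2 -> skip
r=69=1000101 popcount=3 -> skip
r=70=1000110 popcount=3 -> skip
r=71=1000111 popcount=4 -> skip
Kept rows: 63

Answer: 63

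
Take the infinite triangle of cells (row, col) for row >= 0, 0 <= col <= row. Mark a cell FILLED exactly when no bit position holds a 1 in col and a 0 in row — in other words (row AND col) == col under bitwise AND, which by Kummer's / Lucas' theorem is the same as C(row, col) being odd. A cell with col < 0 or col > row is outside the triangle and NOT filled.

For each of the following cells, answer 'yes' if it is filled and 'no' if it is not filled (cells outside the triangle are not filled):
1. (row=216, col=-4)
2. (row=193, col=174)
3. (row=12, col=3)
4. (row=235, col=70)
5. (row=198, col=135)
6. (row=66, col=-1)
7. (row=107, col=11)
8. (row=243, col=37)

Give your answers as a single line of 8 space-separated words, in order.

Answer: no no no no no no yes no

Derivation:
(216,-4): col outside [0, 216] -> not filled
(193,174): row=0b11000001, col=0b10101110, row AND col = 0b10000000 = 128; 128 != 174 -> empty
(12,3): row=0b1100, col=0b11, row AND col = 0b0 = 0; 0 != 3 -> empty
(235,70): row=0b11101011, col=0b1000110, row AND col = 0b1000010 = 66; 66 != 70 -> empty
(198,135): row=0b11000110, col=0b10000111, row AND col = 0b10000110 = 134; 134 != 135 -> empty
(66,-1): col outside [0, 66] -> not filled
(107,11): row=0b1101011, col=0b1011, row AND col = 0b1011 = 11; 11 == 11 -> filled
(243,37): row=0b11110011, col=0b100101, row AND col = 0b100001 = 33; 33 != 37 -> empty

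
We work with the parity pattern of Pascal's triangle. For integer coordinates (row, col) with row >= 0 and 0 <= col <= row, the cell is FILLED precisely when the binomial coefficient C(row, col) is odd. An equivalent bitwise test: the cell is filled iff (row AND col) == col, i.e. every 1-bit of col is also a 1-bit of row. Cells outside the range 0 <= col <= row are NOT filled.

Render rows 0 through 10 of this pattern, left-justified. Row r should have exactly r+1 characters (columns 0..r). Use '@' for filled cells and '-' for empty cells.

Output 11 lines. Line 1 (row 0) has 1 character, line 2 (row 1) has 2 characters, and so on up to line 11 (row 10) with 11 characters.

Answer: @
@@
@-@
@@@@
@---@
@@--@@
@-@-@-@
@@@@@@@@
@-------@
@@------@@
@-@-----@-@

Derivation:
r0=0: @
r1=1: @@
r2=10: @-@
r3=11: @@@@
r4=100: @---@
r5=101: @@--@@
r6=110: @-@-@-@
r7=111: @@@@@@@@
r8=1000: @-------@
r9=1001: @@------@@
r10=1010: @-@-----@-@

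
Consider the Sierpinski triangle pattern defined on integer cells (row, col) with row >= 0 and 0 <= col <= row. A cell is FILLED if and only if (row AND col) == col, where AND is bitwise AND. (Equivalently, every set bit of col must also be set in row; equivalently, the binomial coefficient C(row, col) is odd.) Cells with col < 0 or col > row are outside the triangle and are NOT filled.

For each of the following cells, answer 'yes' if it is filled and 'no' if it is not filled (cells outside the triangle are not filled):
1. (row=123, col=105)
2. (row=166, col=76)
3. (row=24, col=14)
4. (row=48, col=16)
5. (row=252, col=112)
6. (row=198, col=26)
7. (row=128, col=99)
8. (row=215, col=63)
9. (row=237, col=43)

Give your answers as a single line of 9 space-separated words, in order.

Answer: yes no no yes yes no no no no

Derivation:
(123,105): row=0b1111011, col=0b1101001, row AND col = 0b1101001 = 105; 105 == 105 -> filled
(166,76): row=0b10100110, col=0b1001100, row AND col = 0b100 = 4; 4 != 76 -> empty
(24,14): row=0b11000, col=0b1110, row AND col = 0b1000 = 8; 8 != 14 -> empty
(48,16): row=0b110000, col=0b10000, row AND col = 0b10000 = 16; 16 == 16 -> filled
(252,112): row=0b11111100, col=0b1110000, row AND col = 0b1110000 = 112; 112 == 112 -> filled
(198,26): row=0b11000110, col=0b11010, row AND col = 0b10 = 2; 2 != 26 -> empty
(128,99): row=0b10000000, col=0b1100011, row AND col = 0b0 = 0; 0 != 99 -> empty
(215,63): row=0b11010111, col=0b111111, row AND col = 0b10111 = 23; 23 != 63 -> empty
(237,43): row=0b11101101, col=0b101011, row AND col = 0b101001 = 41; 41 != 43 -> empty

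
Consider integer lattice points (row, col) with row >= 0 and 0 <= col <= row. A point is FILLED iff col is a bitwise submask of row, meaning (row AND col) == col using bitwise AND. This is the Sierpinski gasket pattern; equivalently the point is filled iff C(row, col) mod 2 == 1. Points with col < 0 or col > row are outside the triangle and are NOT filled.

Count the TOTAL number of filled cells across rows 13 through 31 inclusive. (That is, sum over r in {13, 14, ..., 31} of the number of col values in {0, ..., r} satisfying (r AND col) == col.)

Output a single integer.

r13=1101 pc3: +8 =8
r14=1110 pc3: +8 =16
r15=1111 pc4: +16 =32
r16=10000 pc1: +2 =34
r17=10001 pc2: +4 =38
r18=10010 pc2: +4 =42
r19=10011 pc3: +8 =50
r20=10100 pc2: +4 =54
r21=10101 pc3: +8 =62
r22=10110 pc3: +8 =70
r23=10111 pc4: +16 =86
r24=11000 pc2: +4 =90
r25=11001 pc3: +8 =98
r26=11010 pc3: +8 =106
r27=11011 pc4: +16 =122
r28=11100 pc3: +8 =130
r29=11101 pc4: +16 =146
r30=11110 pc4: +16 =162
r31=11111 pc5: +32 =194

Answer: 194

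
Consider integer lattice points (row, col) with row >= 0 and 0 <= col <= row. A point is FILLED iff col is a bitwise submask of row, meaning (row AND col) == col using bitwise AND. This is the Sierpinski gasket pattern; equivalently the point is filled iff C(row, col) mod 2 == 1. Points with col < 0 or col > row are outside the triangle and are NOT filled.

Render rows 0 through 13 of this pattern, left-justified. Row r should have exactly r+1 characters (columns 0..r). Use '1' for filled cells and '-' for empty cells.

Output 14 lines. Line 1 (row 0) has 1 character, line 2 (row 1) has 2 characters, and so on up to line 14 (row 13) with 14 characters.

Answer: 1
11
1-1
1111
1---1
11--11
1-1-1-1
11111111
1-------1
11------11
1-1-----1-1
1111----1111
1---1---1---1
11--11--11--11

Derivation:
r0=0: 1
r1=1: 11
r2=10: 1-1
r3=11: 1111
r4=100: 1---1
r5=101: 11--11
r6=110: 1-1-1-1
r7=111: 11111111
r8=1000: 1-------1
r9=1001: 11------11
r10=1010: 1-1-----1-1
r11=1011: 1111----1111
r12=1100: 1---1---1---1
r13=1101: 11--11--11--11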